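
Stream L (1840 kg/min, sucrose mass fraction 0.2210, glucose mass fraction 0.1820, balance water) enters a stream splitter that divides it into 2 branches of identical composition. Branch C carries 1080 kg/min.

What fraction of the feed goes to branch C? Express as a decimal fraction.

0.587

Fraction to C = 1080/1840 = 0.5870.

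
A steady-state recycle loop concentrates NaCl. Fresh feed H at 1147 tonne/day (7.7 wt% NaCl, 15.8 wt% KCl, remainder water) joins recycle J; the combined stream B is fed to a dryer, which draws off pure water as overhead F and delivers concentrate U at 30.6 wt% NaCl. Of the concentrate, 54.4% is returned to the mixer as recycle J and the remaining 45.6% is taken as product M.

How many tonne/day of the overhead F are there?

Overall NaCl balance (none leaves overhead): NaCl in fresh feed = NaCl in product, i.e. 1147×0.077 = (1−0.544)·U·0.306.
U = 88.319/(0.306×0.456) = 632.95 tonne/day.
Recycle J = 0.544×632.95 = 344.32 tonne/day.
Combined feed B = 1147 + 344.32 = 1491.3 tonne/day.
Overhead F = B − U = 1491.3 − 632.95 = 858.38 tonne/day.

858.4 tonne/day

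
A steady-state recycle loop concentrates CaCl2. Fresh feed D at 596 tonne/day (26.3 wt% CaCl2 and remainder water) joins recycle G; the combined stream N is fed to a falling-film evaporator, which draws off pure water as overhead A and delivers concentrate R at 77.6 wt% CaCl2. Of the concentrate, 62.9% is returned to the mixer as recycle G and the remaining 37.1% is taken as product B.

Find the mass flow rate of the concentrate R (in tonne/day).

544.5 tonne/day

Overall CaCl2 balance (none leaves overhead): CaCl2 in fresh feed = CaCl2 in product, i.e. 596×0.263 = (1−0.629)·R·0.776.
R = 156.75/(0.776×0.371) = 544.46 tonne/day.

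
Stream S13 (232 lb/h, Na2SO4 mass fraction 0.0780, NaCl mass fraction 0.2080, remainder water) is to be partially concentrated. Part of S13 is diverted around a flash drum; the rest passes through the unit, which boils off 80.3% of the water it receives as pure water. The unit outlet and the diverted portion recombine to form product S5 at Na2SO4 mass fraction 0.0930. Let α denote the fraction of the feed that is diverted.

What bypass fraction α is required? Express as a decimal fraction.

0.719

All 232×0.078 = 18.096 lb/h of Na2SO4 reaches S5, so S5 = 18.096/0.093 = 194.58 lb/h and vapour = 37.419 lb/h.
The evaporator receives (1−α)·232 of feed at 0.714 water and removes 0.803 of that water:
0.803×0.714×(1−α)×232 = 37.419
(1−α) = 37.419/133.02 = 0.2813;  α = 0.7187.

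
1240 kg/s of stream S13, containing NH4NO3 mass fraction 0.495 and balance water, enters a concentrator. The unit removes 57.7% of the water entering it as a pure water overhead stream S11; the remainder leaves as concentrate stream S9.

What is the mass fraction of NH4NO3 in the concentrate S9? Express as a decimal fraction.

NH4NO3 is not removed: 1240×0.495 = 613.8 kg/s of NH4NO3 enters S9.
water entering = 1240×0.505 = 626.2 kg/s; overhead removed = 0.577×626.2 = 361.32 kg/s.
Concentrate = 1240 − 361.32 = 878.68 kg/s.
Mass fraction = 613.8/878.68 = 0.699.

0.699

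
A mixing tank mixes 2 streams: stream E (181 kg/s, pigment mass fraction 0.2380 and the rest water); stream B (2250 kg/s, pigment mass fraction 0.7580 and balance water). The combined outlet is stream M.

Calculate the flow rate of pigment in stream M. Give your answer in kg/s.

pigment out = pigment in = 181×0.238 + 2250×0.758 = 1748.6 kg/s.

1749 kg/s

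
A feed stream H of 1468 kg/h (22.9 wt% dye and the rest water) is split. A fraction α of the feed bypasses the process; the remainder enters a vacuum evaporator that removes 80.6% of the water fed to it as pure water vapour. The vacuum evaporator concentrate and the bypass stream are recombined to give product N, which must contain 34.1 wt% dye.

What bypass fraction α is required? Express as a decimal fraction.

0.471

All 1468×0.229 = 336.17 kg/h of dye reaches N, so N = 336.17/0.341 = 985.84 kg/h and vapour = 482.16 kg/h.
The evaporator receives (1−α)·1468 of feed at 0.771 water and removes 0.806 of that water:
0.806×0.771×(1−α)×1468 = 482.16
(1−α) = 482.16/912.25 = 0.5285;  α = 0.4715.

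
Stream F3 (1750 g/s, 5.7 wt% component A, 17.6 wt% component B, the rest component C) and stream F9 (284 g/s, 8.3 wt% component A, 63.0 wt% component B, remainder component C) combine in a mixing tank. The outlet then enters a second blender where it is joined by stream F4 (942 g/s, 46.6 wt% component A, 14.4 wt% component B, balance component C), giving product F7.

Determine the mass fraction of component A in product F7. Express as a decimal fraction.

Overall, product flow = 2976 g/s.
component A in = 1750×0.057 + 284×0.083 + 942×0.466 = 562.29 g/s.
component A fraction in F7 = 0.1889.

0.1889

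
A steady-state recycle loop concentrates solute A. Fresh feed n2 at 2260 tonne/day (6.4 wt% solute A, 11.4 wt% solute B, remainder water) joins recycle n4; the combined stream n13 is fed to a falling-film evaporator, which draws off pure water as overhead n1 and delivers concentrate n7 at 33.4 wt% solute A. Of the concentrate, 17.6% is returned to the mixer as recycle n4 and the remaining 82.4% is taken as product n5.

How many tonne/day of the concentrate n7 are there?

Overall solute A balance (none leaves overhead): solute A in fresh feed = solute A in product, i.e. 2260×0.064 = (1−0.176)·n7·0.334.
n7 = 144.64/(0.334×0.824) = 525.55 tonne/day.

525.6 tonne/day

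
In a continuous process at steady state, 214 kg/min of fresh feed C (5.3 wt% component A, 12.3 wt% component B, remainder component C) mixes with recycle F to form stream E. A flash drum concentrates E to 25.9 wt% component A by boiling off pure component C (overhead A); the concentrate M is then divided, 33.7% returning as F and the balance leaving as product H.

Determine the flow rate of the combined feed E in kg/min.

Overall component A balance (none leaves overhead): component A in fresh feed = component A in product, i.e. 214×0.053 = (1−0.337)·M·0.259.
M = 11.342/(0.259×0.663) = 66.051 kg/min.
Recycle F = 0.337×66.051 = 22.259 kg/min.
Combined feed E = 214 + 22.259 = 236.26 kg/min.

236.3 kg/min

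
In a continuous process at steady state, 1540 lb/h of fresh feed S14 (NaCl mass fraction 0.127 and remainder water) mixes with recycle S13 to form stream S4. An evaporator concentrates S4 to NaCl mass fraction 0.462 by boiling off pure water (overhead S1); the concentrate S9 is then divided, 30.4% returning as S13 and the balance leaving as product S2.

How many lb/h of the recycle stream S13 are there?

184.9 lb/h

Overall NaCl balance (none leaves overhead): NaCl in fresh feed = NaCl in product, i.e. 1540×0.127 = (1−0.304)·S9·0.462.
S9 = 195.58/(0.462×0.696) = 608.24 lb/h.
Recycle S13 = 0.304×608.24 = 184.9 lb/h.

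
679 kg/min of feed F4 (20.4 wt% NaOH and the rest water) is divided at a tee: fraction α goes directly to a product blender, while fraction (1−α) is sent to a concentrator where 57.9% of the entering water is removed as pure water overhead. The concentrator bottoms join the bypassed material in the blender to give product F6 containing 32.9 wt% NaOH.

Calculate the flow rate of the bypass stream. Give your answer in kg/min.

119.3 kg/min

All 679×0.204 = 138.52 kg/min of NaOH reaches F6, so F6 = 138.52/0.329 = 421.02 kg/min and vapour = 257.98 kg/min.
The evaporator receives (1−α)·679 of feed at 0.796 water and removes 0.579 of that water:
0.579×0.796×(1−α)×679 = 257.98
(1−α) = 257.98/312.94 = 0.8244;  α = 0.1756.
Bypass flow = 0.1756×679 = 119.25 kg/min.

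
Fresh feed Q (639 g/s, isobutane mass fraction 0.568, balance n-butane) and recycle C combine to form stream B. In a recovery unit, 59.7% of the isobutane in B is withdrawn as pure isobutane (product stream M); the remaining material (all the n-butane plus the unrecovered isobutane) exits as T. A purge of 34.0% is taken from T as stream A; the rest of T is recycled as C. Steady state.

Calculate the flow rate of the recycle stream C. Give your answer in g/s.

667.4 g/s

n-butane enters only via Q and leaves only via the purge: 639×0.432 = 0.340×(n-butane in T), and the recovery unit passes all n-butane, so n-butane in B = n-butane in T = 811.91 g/s.
isobutane in B: m_A = 639×0.568 + (1−0.340)·(1−0.597)·m_A, so m_A = 362.95/0.7340 = 494.47 g/s.
T = (1−0.597)×494.47 + 811.91 = 1011.2 g/s.
Recycle C = (1−0.340)×1011.2 = 667.38 g/s.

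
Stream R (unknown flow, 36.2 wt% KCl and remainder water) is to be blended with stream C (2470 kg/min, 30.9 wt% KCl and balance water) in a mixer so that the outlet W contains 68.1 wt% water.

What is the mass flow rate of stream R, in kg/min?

574.4 kg/min

Let R be the unknown flow. Total out = 2470 + R.
water balance: 1706.8 + 0.638·R = 0.681·(2470 + R)
(0.638 − 0.681)·R = 0.681×2470 − 1706.8 = -24.7
R = -24.7 / -0.043 = 574.42 kg/min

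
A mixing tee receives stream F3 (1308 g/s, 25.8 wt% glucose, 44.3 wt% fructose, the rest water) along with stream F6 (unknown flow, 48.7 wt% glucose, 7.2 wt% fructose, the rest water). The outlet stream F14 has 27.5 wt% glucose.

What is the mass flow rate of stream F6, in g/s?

Let F6 be the unknown flow. Total out = 1308 + F6.
glucose balance: 337.46 + 0.487·F6 = 0.275·(1308 + F6)
(0.487 − 0.275)·F6 = 0.275×1308 − 337.46 = 22.236
F6 = 22.236 / 0.212 = 104.89 g/s

104.9 g/s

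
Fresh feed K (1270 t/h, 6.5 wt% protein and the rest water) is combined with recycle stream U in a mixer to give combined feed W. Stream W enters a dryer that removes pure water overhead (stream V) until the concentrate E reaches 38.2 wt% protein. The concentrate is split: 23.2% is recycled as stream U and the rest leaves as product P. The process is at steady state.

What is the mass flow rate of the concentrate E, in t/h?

281.4 t/h

Overall protein balance (none leaves overhead): protein in fresh feed = protein in product, i.e. 1270×0.065 = (1−0.232)·E·0.382.
E = 82.55/(0.382×0.768) = 281.38 t/h.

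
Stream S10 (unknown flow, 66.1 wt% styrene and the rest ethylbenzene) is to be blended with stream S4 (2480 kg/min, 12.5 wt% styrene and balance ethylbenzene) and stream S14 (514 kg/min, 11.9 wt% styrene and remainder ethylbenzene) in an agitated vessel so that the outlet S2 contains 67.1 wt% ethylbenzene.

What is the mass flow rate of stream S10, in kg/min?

1849 kg/min

Let S10 be the unknown flow. Total out = 2994 + S10.
ethylbenzene balance: 2622.8 + 0.339·S10 = 0.671·(2994 + S10)
(0.339 − 0.671)·S10 = 0.671×2994 − 2622.8 = -613.86
S10 = -613.86 / -0.332 = 1849 kg/min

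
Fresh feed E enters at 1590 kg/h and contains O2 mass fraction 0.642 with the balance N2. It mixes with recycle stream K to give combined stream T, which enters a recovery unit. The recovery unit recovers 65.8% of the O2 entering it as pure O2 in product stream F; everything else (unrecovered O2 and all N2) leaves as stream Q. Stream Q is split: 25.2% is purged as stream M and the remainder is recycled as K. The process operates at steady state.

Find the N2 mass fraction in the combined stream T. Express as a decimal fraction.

N2 enters only via E and leaves only via the purge: 1590×0.358 = 0.252×(N2 in Q), and the recovery unit passes all N2, so N2 in T = N2 in Q = 2258.8 kg/h.
O2 in T: m_A = 1590×0.642 + (1−0.252)·(1−0.658)·m_A, so m_A = 1020.8/0.7442 = 1371.7 kg/h.
T = 1371.7 + 2258.8 = 3630.5 kg/h.
N2 fraction in T = 2258.8/3630.5 = 0.622.

0.622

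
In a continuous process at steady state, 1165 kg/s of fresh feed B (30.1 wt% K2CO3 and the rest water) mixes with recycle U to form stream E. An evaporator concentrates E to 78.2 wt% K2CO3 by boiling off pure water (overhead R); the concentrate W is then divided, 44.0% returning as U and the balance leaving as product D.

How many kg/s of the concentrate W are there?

Overall K2CO3 balance (none leaves overhead): K2CO3 in fresh feed = K2CO3 in product, i.e. 1165×0.301 = (1−0.440)·W·0.782.
W = 350.66/(0.782×0.560) = 800.75 kg/s.

800.8 kg/s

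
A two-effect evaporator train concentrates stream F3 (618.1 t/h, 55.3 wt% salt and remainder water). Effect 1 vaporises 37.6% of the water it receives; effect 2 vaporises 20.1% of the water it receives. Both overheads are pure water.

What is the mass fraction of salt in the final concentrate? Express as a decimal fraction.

water in feed = 618.1×0.447 = 276.29 t/h.
After stage 1: water left = (1−0.376)×276.29 = 172.41; stream total = 514.21 t/h.
After stage 2: water left = (1−0.201)×172.41 = 137.75; final concentrate = 479.56 t/h.
salt fraction = 341.81/479.56 = 0.713.

0.713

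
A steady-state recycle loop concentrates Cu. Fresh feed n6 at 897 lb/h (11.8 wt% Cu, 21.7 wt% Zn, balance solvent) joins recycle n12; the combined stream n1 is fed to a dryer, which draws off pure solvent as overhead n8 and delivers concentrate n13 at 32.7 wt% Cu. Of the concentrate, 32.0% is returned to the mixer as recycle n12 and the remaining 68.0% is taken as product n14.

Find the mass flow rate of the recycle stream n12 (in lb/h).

Overall Cu balance (none leaves overhead): Cu in fresh feed = Cu in product, i.e. 897×0.118 = (1−0.320)·n13·0.327.
n13 = 105.85/(0.327×0.680) = 476.01 lb/h.
Recycle n12 = 0.320×476.01 = 152.32 lb/h.

152.3 lb/h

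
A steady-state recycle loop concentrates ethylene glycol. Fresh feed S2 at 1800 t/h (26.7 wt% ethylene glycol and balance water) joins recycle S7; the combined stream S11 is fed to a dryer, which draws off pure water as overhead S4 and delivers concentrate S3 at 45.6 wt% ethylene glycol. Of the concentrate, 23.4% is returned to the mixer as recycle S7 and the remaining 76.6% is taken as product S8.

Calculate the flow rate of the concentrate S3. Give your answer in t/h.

1376 t/h

Overall ethylene glycol balance (none leaves overhead): ethylene glycol in fresh feed = ethylene glycol in product, i.e. 1800×0.267 = (1−0.234)·S3·0.456.
S3 = 480.6/(0.456×0.766) = 1375.9 t/h.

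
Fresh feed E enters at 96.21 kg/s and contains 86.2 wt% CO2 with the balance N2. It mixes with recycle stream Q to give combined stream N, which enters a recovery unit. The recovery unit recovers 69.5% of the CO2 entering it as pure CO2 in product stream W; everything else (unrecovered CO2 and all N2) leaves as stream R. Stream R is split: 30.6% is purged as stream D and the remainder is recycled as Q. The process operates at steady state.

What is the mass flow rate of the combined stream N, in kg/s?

N2 enters only via E and leaves only via the purge: 96.21×0.138 = 0.306×(N2 in R), and the recovery unit passes all N2, so N2 in N = N2 in R = 43.389 kg/s.
CO2 in N: m_A = 96.21×0.862 + (1−0.306)·(1−0.695)·m_A, so m_A = 82.933/0.7883 = 105.2 kg/s.
N = 105.2 + 43.389 = 148.59 kg/s.

148.6 kg/s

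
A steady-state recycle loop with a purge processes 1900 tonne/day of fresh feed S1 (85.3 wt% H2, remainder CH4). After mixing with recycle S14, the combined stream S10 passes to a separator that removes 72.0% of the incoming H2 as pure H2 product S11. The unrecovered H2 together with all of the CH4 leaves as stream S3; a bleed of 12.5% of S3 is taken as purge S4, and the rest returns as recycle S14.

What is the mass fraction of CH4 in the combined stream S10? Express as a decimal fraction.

0.5100

CH4 enters only via S1 and leaves only via the purge: 1900×0.147 = 0.125×(CH4 in S3), and the separator passes all CH4, so CH4 in S10 = CH4 in S3 = 2234.4 tonne/day.
H2 in S10: m_A = 1900×0.853 + (1−0.125)·(1−0.720)·m_A, so m_A = 1620.7/0.7550 = 2146.6 tonne/day.
S10 = 2146.6 + 2234.4 = 4381 tonne/day.
CH4 fraction in S10 = 2234.4/4381 = 0.5100.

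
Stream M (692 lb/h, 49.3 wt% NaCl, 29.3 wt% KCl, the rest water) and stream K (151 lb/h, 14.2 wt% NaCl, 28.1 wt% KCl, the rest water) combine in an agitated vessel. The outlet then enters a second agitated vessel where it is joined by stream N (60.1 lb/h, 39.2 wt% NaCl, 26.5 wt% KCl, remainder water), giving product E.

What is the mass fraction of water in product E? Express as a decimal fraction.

0.283

Overall, product flow = 903.1 lb/h.
water in = 692×0.214 + 151×0.577 + 60.1×0.343 = 255.83 lb/h.
water fraction in E = 0.283.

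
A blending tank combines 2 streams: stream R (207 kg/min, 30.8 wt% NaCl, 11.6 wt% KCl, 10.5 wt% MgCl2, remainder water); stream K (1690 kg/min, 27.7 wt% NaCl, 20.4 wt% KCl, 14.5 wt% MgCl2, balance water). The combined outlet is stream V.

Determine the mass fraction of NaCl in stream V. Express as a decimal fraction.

0.280

Total flow out = 207 + 1690 = 1897 kg/min.
NaCl in = 207×0.308 + 1690×0.277 = 531.89 kg/min.
NaCl mass fraction in V = 531.89/1897 = 0.280.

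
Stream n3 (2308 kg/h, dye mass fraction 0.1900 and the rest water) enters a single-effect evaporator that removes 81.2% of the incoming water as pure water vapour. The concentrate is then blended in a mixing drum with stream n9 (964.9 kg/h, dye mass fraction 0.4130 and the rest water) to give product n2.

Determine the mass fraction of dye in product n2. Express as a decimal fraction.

0.4770

Vapour removed = 0.812×0.810×2308 = 1518 kg/h; concentrate = 789.98 kg/h.
dye reaching the mixer = 438.52 (from concentrate) + 964.9×0.413 = 837.02 kg/h.
Product flow = 789.98 + 964.9 = 1754.9 kg/h; dye fraction = 0.4770.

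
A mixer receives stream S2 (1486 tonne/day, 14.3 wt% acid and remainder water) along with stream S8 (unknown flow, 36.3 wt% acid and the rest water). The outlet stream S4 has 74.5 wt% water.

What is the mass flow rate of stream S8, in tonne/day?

Let S8 be the unknown flow. Total out = 1486 + S8.
water balance: 1273.5 + 0.637·S8 = 0.745·(1486 + S8)
(0.637 − 0.745)·S8 = 0.745×1486 − 1273.5 = -166.43
S8 = -166.43 / -0.108 = 1541 tonne/day

1541 tonne/day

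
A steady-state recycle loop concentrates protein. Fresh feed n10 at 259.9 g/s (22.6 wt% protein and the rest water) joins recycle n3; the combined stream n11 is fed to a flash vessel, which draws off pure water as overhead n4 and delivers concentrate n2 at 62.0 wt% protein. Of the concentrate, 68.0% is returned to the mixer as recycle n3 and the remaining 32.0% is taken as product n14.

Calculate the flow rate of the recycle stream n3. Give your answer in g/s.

201.3 g/s

Overall protein balance (none leaves overhead): protein in fresh feed = protein in product, i.e. 259.9×0.226 = (1−0.680)·n2·0.620.
n2 = 58.737/(0.620×0.320) = 296.06 g/s.
Recycle n3 = 0.680×296.06 = 201.32 g/s.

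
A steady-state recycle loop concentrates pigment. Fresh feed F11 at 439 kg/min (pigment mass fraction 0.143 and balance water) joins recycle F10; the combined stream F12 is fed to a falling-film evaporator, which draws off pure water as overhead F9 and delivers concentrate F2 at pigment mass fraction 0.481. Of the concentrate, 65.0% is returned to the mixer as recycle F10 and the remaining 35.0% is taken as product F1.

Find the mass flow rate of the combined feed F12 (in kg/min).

681.4 kg/min

Overall pigment balance (none leaves overhead): pigment in fresh feed = pigment in product, i.e. 439×0.143 = (1−0.650)·F2·0.481.
F2 = 62.777/(0.481×0.350) = 372.9 kg/min.
Recycle F10 = 0.650×372.9 = 242.38 kg/min.
Combined feed F12 = 439 + 242.38 = 681.38 kg/min.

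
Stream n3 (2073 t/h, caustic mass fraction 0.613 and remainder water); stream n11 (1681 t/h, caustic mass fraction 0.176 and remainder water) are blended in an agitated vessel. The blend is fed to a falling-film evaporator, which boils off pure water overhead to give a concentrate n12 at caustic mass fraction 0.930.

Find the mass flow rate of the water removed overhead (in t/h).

caustic entering = 2073×0.613 + 1681×0.176 = 1566.6 t/h.
All caustic reports to n12, so n12 = 1566.6/0.930 = 1684.5 t/h.
Total feed = 3754 t/h; overhead = 3754 − 1684.5 = 2069.5 t/h.

2069 t/h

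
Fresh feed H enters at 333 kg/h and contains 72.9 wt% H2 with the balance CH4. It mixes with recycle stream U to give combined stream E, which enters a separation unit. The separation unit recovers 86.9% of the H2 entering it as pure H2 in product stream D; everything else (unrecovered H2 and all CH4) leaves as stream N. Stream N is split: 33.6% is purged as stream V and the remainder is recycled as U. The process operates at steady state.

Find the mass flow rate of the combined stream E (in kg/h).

534.5 kg/h

CH4 enters only via H and leaves only via the purge: 333×0.271 = 0.336×(CH4 in N), and the separation unit passes all CH4, so CH4 in E = CH4 in N = 268.58 kg/h.
H2 in E: m_A = 333×0.729 + (1−0.336)·(1−0.869)·m_A, so m_A = 242.76/0.9130 = 265.88 kg/h.
E = 265.88 + 268.58 = 534.47 kg/h.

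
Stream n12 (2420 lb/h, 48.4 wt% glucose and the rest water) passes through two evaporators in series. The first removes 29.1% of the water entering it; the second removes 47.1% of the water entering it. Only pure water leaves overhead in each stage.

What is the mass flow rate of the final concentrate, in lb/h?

1640 lb/h

water in feed = 2420×0.516 = 1248.7 lb/h.
After stage 1: water left = (1−0.291)×1248.7 = 885.34; stream total = 2056.6 lb/h.
After stage 2: water left = (1−0.471)×885.34 = 468.35; final concentrate = 1639.6 lb/h.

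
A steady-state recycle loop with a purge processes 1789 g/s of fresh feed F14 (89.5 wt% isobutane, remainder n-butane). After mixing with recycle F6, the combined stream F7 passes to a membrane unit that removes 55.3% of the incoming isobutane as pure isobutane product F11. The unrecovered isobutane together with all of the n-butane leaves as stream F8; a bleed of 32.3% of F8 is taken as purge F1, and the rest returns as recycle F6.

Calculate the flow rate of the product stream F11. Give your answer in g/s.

1270 g/s

isobutane in F7: m_A = 1789×0.895 + (1−0.323)·(1−0.553)·m_A, so m_A = 1601.2/0.6974 = 2296 g/s.
Product F11 = 0.553×2296 = 1269.7 g/s.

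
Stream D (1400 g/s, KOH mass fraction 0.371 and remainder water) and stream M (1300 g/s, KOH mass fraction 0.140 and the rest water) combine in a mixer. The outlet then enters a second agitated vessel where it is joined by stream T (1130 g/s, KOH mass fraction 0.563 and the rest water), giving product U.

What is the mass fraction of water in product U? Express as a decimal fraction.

Overall, product flow = 3830 g/s.
water in = 1400×0.629 + 1300×0.860 + 1130×0.437 = 2492.4 g/s.
water fraction in U = 0.651.

0.651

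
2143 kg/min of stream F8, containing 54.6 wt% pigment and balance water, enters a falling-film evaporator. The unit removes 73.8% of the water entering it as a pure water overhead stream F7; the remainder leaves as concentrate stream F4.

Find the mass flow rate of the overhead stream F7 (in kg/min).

water entering = 2143×0.454 = 972.92 kg/min; overhead removed = 0.738×972.92 = 718.02 kg/min.

718 kg/min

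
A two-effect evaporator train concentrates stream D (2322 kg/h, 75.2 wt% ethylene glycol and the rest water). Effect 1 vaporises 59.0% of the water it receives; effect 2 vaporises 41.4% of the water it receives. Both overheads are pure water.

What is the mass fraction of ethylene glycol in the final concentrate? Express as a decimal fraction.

0.927

water in feed = 2322×0.248 = 575.86 kg/h.
After stage 1: water left = (1−0.590)×575.86 = 236.1; stream total = 1982.2 kg/h.
After stage 2: water left = (1−0.414)×236.1 = 138.36; final concentrate = 1884.5 kg/h.
ethylene glycol fraction = 1746.1/1884.5 = 0.927.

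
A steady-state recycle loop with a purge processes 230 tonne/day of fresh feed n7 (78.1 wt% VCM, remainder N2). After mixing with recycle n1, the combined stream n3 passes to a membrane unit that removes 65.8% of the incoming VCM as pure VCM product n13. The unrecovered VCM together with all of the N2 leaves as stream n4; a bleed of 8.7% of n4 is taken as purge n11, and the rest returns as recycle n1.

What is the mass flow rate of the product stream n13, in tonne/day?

VCM in n3: m_A = 230×0.781 + (1−0.087)·(1−0.658)·m_A, so m_A = 179.63/0.6878 = 261.18 tonne/day.
Product n13 = 0.658×261.18 = 171.86 tonne/day.

171.9 tonne/day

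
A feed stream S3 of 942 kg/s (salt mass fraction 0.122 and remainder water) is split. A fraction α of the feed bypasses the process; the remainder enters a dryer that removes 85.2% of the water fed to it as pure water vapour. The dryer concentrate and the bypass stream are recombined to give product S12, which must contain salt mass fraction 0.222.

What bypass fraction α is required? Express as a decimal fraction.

All 942×0.122 = 114.92 kg/s of salt reaches S12, so S12 = 114.92/0.222 = 517.68 kg/s and vapour = 424.32 kg/s.
The evaporator receives (1−α)·942 of feed at 0.878 water and removes 0.852 of that water:
0.852×0.878×(1−α)×942 = 424.32
(1−α) = 424.32/704.67 = 0.6022;  α = 0.3978.

0.398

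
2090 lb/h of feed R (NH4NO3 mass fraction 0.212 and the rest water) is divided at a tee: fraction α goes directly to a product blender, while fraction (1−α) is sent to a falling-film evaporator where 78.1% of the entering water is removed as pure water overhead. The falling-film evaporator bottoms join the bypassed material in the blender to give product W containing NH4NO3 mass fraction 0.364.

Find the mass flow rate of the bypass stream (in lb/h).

671.9 lb/h

All 2090×0.212 = 443.08 lb/h of NH4NO3 reaches W, so W = 443.08/0.364 = 1217.3 lb/h and vapour = 872.75 lb/h.
The evaporator receives (1−α)·2090 of feed at 0.788 water and removes 0.781 of that water:
0.781×0.788×(1−α)×2090 = 872.75
(1−α) = 872.75/1286.2 = 0.6785;  α = 0.3215.
Bypass flow = 0.3215×2090 = 671.89 lb/h.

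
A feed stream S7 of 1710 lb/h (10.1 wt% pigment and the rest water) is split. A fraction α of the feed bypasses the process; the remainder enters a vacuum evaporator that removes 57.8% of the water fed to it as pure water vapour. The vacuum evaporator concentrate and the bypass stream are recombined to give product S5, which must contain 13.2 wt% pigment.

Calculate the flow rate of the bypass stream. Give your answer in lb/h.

937.1 lb/h

All 1710×0.101 = 172.71 lb/h of pigment reaches S5, so S5 = 172.71/0.132 = 1308.4 lb/h and vapour = 401.59 lb/h.
The evaporator receives (1−α)·1710 of feed at 0.899 water and removes 0.578 of that water:
0.578×0.899×(1−α)×1710 = 401.59
(1−α) = 401.59/888.55 = 0.4520;  α = 0.5480.
Bypass flow = 0.5480×1710 = 937.15 lb/h.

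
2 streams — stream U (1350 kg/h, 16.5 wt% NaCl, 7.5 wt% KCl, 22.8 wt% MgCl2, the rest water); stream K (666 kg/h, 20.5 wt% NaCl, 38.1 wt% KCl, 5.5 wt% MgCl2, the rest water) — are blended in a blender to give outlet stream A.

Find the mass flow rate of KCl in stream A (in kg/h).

355 kg/h

KCl out = KCl in = 1350×0.075 + 666×0.381 = 355 kg/h.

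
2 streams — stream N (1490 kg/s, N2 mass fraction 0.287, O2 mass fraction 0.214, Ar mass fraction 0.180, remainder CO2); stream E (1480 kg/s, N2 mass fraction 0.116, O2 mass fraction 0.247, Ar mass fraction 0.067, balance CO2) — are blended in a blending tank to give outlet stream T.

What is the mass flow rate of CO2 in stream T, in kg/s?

1319 kg/s

CO2 out = CO2 in = 1490×0.319 + 1480×0.570 = 1318.9 kg/s.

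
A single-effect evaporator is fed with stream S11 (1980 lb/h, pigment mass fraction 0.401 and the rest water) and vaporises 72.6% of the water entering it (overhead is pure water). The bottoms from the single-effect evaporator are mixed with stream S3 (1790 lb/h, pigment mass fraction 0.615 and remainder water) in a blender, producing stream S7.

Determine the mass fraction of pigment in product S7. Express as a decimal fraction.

Vapour removed = 0.726×0.599×1980 = 861.05 lb/h; concentrate = 1118.9 lb/h.
pigment reaching the mixer = 793.98 (from concentrate) + 1790×0.615 = 1894.8 lb/h.
Product flow = 1118.9 + 1790 = 2908.9 lb/h; pigment fraction = 0.651.

0.651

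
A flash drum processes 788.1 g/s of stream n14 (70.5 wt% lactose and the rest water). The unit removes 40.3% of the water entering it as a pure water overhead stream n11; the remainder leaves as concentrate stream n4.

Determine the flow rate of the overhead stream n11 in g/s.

water entering = 788.1×0.295 = 232.49 g/s; overhead removed = 0.403×232.49 = 93.693 g/s.

93.69 g/s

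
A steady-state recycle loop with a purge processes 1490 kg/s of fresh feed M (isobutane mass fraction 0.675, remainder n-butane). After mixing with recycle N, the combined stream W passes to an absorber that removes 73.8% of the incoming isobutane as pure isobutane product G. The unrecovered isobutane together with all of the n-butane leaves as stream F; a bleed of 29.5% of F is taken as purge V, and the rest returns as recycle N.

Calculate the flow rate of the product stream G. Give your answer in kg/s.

isobutane in W: m_A = 1490×0.675 + (1−0.295)·(1−0.738)·m_A, so m_A = 1005.8/0.8153 = 1233.6 kg/s.
Product G = 0.738×1233.6 = 910.4 kg/s.

910.4 kg/s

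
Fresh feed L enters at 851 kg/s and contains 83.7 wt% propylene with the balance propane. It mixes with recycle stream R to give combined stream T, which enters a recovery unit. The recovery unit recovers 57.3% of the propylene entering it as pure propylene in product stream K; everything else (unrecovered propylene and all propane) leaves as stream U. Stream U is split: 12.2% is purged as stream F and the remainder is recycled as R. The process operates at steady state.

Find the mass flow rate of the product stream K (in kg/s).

propylene in T: m_A = 851×0.837 + (1−0.122)·(1−0.573)·m_A, so m_A = 712.29/0.6251 = 1139.5 kg/s.
Product K = 0.573×1139.5 = 652.93 kg/s.

652.9 kg/s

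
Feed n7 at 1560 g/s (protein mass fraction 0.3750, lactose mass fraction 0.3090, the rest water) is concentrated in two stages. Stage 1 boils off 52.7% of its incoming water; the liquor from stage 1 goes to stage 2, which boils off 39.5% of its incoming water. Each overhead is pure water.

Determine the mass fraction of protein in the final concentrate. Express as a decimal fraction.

water in feed = 1560×0.316 = 492.96 g/s.
After stage 1: water left = (1−0.527)×492.96 = 233.17; stream total = 1300.2 g/s.
After stage 2: water left = (1−0.395)×233.17 = 141.07; final concentrate = 1208.1 g/s.
protein fraction = 585/1208.1 = 0.4842.

0.4842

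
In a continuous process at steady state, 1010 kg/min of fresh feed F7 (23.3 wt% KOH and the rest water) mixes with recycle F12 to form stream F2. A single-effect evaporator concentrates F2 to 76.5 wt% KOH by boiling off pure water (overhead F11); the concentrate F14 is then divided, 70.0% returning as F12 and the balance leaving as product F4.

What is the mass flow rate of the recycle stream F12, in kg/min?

717.8 kg/min

Overall KOH balance (none leaves overhead): KOH in fresh feed = KOH in product, i.e. 1010×0.233 = (1−0.700)·F14·0.765.
F14 = 235.33/(0.765×0.300) = 1025.4 kg/min.
Recycle F12 = 0.700×1025.4 = 717.78 kg/min.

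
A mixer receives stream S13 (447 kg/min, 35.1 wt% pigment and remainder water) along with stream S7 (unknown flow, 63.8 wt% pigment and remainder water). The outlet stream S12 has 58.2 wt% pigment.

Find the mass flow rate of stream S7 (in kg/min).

1844 kg/min

Let S7 be the unknown flow. Total out = 447 + S7.
pigment balance: 156.9 + 0.638·S7 = 0.582·(447 + S7)
(0.638 − 0.582)·S7 = 0.582×447 − 156.9 = 103.26
S7 = 103.26 / 0.056 = 1843.9 kg/min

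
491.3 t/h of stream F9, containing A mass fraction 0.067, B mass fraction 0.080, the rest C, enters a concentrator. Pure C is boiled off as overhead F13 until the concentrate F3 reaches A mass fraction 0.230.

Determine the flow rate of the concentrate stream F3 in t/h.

A is conserved: 491.3×0.067 = 32.917 t/h all reports to the concentrate.
Concentrate = 32.917/(target fraction) = 143.12 t/h.

143.1 t/h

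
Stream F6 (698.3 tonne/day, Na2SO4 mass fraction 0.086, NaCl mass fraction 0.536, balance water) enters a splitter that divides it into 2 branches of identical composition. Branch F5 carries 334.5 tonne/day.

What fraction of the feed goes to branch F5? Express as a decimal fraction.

Fraction to F5 = 334.5/698.3 = 0.4790.

0.479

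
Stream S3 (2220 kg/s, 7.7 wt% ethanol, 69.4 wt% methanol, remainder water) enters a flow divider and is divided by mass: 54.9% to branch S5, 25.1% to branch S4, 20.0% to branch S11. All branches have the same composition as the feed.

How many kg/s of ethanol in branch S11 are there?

34.19 kg/s

Branch S11 total = 0.200×2220 = 444 kg/s.
ethanol in S11 = 0.077×444 = 34.188 kg/s.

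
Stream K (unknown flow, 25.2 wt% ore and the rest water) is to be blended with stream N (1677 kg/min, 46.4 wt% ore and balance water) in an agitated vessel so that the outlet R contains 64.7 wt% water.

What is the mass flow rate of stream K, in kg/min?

Let K be the unknown flow. Total out = 1677 + K.
water balance: 898.87 + 0.748·K = 0.647·(1677 + K)
(0.748 − 0.647)·K = 0.647×1677 − 898.87 = 186.15
K = 186.15 / 0.101 = 1843 kg/min

1843 kg/min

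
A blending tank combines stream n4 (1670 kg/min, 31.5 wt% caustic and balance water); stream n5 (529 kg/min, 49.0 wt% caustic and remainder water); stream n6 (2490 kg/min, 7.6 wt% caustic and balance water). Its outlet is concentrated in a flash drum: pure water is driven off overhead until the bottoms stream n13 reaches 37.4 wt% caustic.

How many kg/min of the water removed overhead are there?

2083 kg/min

caustic entering = 1670×0.315 + 529×0.490 + 2490×0.076 = 974.5 kg/min.
All caustic reports to n13, so n13 = 974.5/0.374 = 2605.6 kg/min.
Total feed = 4689 kg/min; overhead = 4689 − 2605.6 = 2083.4 kg/min.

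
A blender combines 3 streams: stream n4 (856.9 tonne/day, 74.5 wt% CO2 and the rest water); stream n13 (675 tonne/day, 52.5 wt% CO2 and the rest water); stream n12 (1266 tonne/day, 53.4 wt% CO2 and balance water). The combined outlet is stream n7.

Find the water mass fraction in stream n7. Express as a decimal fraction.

0.404

Total flow out = 856.9 + 675 + 1266 = 2797.9 tonne/day.
water in = 856.9×0.255 + 675×0.475 + 1266×0.466 = 1129.1 tonne/day.
water mass fraction in n7 = 1129.1/2797.9 = 0.404.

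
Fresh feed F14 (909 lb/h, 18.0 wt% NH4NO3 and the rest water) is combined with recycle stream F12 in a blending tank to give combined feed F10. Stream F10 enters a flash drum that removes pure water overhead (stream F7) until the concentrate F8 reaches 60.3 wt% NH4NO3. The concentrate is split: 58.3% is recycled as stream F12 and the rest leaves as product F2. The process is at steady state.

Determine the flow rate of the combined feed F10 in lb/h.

1288 lb/h

Overall NH4NO3 balance (none leaves overhead): NH4NO3 in fresh feed = NH4NO3 in product, i.e. 909×0.180 = (1−0.583)·F8·0.603.
F8 = 163.62/(0.603×0.417) = 650.7 lb/h.
Recycle F12 = 0.583×650.7 = 379.36 lb/h.
Combined feed F10 = 909 + 379.36 = 1288.4 lb/h.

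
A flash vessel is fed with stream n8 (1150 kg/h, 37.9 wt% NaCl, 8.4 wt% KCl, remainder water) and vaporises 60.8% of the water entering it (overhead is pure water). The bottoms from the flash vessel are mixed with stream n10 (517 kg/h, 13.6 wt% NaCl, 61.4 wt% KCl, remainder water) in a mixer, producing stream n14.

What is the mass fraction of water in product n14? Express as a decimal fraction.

Vapour removed = 0.608×0.537×1150 = 375.47 kg/h; concentrate = 774.53 kg/h.
water reaching the mixer = 242.08 (from concentrate) + 517×0.250 = 371.33 kg/h.
Product flow = 774.53 + 517 = 1291.5 kg/h; water fraction = 0.288.

0.288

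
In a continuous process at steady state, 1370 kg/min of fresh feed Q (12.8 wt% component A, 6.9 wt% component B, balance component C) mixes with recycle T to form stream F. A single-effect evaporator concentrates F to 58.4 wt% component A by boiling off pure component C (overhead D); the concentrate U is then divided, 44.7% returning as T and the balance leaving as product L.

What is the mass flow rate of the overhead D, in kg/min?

1070 kg/min

Overall component A balance (none leaves overhead): component A in fresh feed = component A in product, i.e. 1370×0.128 = (1−0.447)·U·0.584.
U = 175.36/(0.584×0.553) = 542.99 kg/min.
Recycle T = 0.447×542.99 = 242.72 kg/min.
Combined feed F = 1370 + 242.72 = 1612.7 kg/min.
Overhead D = F − U = 1612.7 − 542.99 = 1069.7 kg/min.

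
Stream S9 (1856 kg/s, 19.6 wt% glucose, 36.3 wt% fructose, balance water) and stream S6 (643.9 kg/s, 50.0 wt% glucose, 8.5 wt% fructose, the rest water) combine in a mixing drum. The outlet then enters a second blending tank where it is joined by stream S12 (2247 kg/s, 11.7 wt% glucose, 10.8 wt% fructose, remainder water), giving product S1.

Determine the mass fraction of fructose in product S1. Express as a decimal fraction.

0.205

Overall, product flow = 4746.9 kg/s.
fructose in = 1856×0.363 + 643.9×0.085 + 2247×0.108 = 971.14 kg/s.
fructose fraction in S1 = 0.205.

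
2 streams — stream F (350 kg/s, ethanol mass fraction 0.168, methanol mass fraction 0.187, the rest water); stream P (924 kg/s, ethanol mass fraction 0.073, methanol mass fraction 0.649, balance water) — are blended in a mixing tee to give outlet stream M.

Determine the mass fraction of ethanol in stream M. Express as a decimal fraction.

Total flow out = 350 + 924 = 1274 kg/s.
ethanol in = 350×0.168 + 924×0.073 = 126.25 kg/s.
ethanol mass fraction in M = 126.25/1274 = 0.099.

0.099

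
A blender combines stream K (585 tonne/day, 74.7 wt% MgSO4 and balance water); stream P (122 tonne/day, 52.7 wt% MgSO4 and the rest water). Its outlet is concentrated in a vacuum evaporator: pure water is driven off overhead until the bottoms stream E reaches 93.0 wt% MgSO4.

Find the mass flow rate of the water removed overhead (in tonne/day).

168 tonne/day

MgSO4 entering = 585×0.747 + 122×0.527 = 501.29 tonne/day.
All MgSO4 reports to E, so E = 501.29/0.930 = 539.02 tonne/day.
Total feed = 707 tonne/day; overhead = 707 − 539.02 = 167.98 tonne/day.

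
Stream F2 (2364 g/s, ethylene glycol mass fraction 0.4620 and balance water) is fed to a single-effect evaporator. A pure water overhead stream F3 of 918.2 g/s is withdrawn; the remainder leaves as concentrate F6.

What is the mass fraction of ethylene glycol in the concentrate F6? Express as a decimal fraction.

0.7554

ethylene glycol is not removed: 2364×0.462 = 1092.2 g/s of ethylene glycol enters F6.
Concentrate = 2364 − 918.2 = 1445.8 g/s.
Mass fraction = 1092.2/1445.8 = 0.7554.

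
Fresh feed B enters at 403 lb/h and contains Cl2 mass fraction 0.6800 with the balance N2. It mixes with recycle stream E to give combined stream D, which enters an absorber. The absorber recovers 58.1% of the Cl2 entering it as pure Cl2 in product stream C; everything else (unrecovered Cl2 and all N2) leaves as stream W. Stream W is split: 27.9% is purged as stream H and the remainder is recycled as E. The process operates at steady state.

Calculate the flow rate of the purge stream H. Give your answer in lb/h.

N2 enters only via B and leaves only via the purge: 403×0.320 = 0.279×(N2 in W), and the absorber passes all N2, so N2 in D = N2 in W = 462.22 lb/h.
Cl2 in D: m_A = 403×0.680 + (1−0.279)·(1−0.581)·m_A, so m_A = 274.04/0.6979 = 392.66 lb/h.
W = (1−0.581)×392.66 + 462.22 = 626.75 lb/h.
Purge H = 0.279×626.75 = 174.86 lb/h.

174.9 lb/h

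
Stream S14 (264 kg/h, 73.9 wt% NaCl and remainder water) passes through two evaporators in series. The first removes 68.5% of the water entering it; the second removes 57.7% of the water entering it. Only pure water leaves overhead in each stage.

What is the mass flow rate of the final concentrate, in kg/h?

204.3 kg/h

water in feed = 264×0.261 = 68.904 kg/h.
After stage 1: water left = (1−0.685)×68.904 = 21.705; stream total = 216.8 kg/h.
After stage 2: water left = (1−0.577)×21.705 = 9.1811; final concentrate = 204.28 kg/h.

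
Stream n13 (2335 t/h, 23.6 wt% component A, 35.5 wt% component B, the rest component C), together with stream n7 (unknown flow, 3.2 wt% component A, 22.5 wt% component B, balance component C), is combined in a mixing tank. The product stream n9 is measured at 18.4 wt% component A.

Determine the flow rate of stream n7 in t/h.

798.8 t/h

Let n7 be the unknown flow. Total out = 2335 + n7.
component A balance: 551.06 + 0.032·n7 = 0.184·(2335 + n7)
(0.032 − 0.184)·n7 = 0.184×2335 − 551.06 = -121.42
n7 = -121.42 / -0.152 = 798.82 t/h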